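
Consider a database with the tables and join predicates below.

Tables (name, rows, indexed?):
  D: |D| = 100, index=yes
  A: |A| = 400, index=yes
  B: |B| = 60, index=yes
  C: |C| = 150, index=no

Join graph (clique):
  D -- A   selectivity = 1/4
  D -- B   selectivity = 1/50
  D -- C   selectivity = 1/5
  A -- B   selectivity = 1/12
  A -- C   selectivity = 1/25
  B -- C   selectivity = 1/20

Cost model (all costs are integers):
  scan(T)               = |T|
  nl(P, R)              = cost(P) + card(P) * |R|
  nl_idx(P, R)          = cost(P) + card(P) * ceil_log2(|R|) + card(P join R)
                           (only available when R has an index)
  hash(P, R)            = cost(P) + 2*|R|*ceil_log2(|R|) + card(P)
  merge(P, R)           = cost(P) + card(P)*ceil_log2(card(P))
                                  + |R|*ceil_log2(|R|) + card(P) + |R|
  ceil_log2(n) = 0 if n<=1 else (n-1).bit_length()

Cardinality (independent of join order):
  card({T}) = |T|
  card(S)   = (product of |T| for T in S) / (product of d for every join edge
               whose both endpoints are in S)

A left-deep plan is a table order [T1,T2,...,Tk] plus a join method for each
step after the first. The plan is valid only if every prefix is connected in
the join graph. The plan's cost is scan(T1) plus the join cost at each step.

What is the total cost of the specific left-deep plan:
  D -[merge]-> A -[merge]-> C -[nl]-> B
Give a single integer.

step 1: scan D: cost=100, card=100
step 2: join A via merge
    card(P join A) = 100*400/(4) = 10000
    cost = 100 + 100*7 + 400*9 + 100 + 400 = 4900
step 3: join C via merge
    card(P join C) = 10000*150/(5*25) = 12000
    cost = 4900 + 10000*14 + 150*8 + 10000 + 150 = 156250
step 4: join B via nl
    card(P join B) = 12000*60/(50*12*20) = 60
    cost = 156250 + 12000*60 = 876250

876250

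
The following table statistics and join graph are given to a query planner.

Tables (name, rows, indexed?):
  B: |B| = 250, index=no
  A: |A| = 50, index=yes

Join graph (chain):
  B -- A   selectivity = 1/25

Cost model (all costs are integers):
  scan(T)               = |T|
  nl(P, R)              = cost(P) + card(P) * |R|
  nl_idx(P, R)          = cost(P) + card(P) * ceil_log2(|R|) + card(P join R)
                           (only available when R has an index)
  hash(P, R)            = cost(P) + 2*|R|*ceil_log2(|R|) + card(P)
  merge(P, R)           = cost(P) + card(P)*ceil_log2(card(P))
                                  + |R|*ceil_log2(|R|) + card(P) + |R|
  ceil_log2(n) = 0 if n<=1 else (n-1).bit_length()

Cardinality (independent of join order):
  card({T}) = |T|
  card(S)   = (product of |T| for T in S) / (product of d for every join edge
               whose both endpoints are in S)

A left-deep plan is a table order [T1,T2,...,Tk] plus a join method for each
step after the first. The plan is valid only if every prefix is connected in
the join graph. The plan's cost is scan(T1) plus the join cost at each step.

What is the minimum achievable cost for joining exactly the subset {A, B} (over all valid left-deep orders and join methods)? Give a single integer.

Selinger DP over subsets of {A,B}:
  {B}: scan cost=250, card=250
  {A}: scan cost=50, card=50
  {AB}: card=500; try (A,hash)→1100, (A,nl_idx)→2250, (B,merge)→2650, (A,merge)→2850, (B,hash)→4100, (B,nl)→12550 …(+1); best=1100 via (A,hash)

1100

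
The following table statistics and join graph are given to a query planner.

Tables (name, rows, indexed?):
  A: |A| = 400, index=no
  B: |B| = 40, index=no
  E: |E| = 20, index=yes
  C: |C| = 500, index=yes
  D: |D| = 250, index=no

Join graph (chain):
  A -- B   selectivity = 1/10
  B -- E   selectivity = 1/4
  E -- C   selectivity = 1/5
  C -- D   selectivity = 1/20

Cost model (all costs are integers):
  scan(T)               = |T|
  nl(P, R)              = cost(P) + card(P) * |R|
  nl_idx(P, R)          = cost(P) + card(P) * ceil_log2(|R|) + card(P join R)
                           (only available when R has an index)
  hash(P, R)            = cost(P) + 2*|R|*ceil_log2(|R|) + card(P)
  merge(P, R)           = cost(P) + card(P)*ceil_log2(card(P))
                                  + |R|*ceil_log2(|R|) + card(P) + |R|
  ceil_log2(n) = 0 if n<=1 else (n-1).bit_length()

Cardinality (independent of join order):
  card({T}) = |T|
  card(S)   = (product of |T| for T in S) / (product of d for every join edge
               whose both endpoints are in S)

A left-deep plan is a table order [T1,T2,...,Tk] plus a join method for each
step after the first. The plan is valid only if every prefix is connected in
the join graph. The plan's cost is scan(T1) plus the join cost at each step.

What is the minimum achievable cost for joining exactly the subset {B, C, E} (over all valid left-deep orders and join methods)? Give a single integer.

3680

Selinger DP over subsets of {B,C,E}:
  {B}: scan cost=40, card=40
  {E}: scan cost=20, card=20
  {C}: scan cost=500, card=500
  {BE}: card=200; try (E,hash)→280, (B,merge)→420, (E,merge)→440, (E,nl_idx)→440, (B,hash)→520, (B,nl)→820 …(+1); best=280 via (E,hash)
  {CE}: card=2000; try (E,hash)→1200, (C,nl_idx)→2200, (E,nl_idx)→5000, (C,merge)→5140, (E,merge)→5620, (C,hash)→9040 …(+2); best=1200 via (E,hash)
  {BCE}: card=20000; try (B,hash)→3680, (C,merge)→7080, (C,hash)→9480, (C,nl_idx)→22080, (B,merge)→25480, (B,nl)→81200 …(+1); best=3680 via (B,hash)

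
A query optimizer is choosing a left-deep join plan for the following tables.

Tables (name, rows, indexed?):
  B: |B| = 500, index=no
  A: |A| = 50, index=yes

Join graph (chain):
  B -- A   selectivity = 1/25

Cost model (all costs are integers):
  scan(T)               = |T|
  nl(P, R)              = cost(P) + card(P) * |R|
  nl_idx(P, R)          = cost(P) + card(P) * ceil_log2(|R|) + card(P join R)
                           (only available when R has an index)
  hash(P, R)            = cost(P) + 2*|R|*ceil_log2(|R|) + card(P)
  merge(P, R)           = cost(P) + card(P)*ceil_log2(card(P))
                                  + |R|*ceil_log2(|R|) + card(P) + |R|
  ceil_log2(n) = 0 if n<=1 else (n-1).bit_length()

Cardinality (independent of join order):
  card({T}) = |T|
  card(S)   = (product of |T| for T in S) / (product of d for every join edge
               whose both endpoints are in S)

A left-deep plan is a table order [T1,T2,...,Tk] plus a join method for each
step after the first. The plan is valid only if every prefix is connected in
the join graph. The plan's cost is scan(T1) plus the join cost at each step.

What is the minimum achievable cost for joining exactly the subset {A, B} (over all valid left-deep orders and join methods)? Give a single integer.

1600

Selinger DP over subsets of {A,B}:
  {B}: scan cost=500, card=500
  {A}: scan cost=50, card=50
  {AB}: card=1000; try (A,hash)→1600, (A,nl_idx)→4500, (B,merge)→5400, (A,merge)→5850, (B,hash)→9100, (B,nl)→25050 …(+1); best=1600 via (A,hash)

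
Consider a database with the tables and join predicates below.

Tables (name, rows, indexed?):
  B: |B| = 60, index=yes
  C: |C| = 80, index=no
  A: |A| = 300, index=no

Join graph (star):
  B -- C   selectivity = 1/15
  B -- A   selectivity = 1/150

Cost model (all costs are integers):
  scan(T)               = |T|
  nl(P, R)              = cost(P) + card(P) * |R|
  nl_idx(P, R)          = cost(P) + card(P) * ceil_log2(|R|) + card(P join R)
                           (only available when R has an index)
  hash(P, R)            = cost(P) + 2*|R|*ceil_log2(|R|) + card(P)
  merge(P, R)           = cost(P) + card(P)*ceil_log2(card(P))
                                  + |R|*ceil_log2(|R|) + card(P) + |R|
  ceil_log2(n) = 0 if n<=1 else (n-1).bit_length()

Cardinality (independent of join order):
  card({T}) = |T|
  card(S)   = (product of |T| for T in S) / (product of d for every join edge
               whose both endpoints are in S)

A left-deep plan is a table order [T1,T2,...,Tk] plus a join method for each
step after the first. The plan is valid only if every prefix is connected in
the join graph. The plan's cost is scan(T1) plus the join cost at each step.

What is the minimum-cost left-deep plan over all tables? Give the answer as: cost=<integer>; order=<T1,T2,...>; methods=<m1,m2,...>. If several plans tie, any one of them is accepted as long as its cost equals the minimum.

Selinger DP (subsets sized 1..n):
  {B}: scan cost=60, card=60
  {C}: scan cost=80, card=80
  {A}: scan cost=300, card=300
  {BC}: card=320; try (B,hash)→880, (B,nl_idx)→880, (C,merge)→1120, (B,merge)→1140, (C,hash)→1240, (C,nl)→4860 …(+1); best=880 via (B,hash)
  {AB}: card=120; try (B,hash)→1320, (B,nl_idx)→2220, (A,merge)→3480, (B,merge)→3720, (A,hash)→5520, (A,nl)→18060 …(+1); best=1320 via (B,hash)
  {ABC}: card=640; try (C,hash)→2560, (C,merge)→2920, (A,hash)→6600, (A,merge)→7080, (C,nl)→10920, (A,nl)→96880; best=2560 via (C,hash)

cost=2560; order=A,B,C; methods=hash,hash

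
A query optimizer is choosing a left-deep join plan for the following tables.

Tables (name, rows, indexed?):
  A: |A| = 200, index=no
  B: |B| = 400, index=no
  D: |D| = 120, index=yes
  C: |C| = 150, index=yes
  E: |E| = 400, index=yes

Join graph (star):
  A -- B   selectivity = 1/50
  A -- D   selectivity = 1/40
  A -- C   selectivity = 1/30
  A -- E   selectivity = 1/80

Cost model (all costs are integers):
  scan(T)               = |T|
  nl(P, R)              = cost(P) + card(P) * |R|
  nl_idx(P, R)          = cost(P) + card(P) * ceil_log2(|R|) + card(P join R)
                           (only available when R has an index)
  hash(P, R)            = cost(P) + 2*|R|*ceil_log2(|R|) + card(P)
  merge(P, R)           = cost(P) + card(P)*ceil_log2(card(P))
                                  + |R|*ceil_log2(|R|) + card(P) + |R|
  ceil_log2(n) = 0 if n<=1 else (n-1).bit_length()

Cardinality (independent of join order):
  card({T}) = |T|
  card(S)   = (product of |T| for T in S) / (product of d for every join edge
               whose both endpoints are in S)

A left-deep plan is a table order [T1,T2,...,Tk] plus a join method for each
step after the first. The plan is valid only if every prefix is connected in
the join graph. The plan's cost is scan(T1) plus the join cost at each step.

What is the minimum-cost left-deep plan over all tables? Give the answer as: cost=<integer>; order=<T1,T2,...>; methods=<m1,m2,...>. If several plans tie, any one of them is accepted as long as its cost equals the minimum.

Selinger DP (subsets sized 1..n):
  {A}: scan cost=200, card=200
  {B}: scan cost=400, card=400
  {D}: scan cost=120, card=120
  {C}: scan cost=150, card=150
  {E}: scan cost=400, card=400
  {AB}: card=1600; try (A,hash)→4000, (B,merge)→6000, (A,merge)→6200, (B,hash)→7600, (B,nl)→80200, (A,nl)→80400; best=4000 via (A,hash)
  {AD}: card=600; try (D,hash)→2080, (D,nl_idx)→2200, (A,merge)→2880, (D,merge)→2960, (A,hash)→3440, (A,nl)→24120 …(+1); best=2080 via (D,hash)
  {AC}: card=1000; try (C,hash)→2800, (C,nl_idx)→2800, (A,merge)→3300, (C,merge)→3350, (A,hash)→3500, (A,nl)→30150 …(+1); best=2800 via (C,hash)
  {AE}: card=1000; try (E,nl_idx)→3000, (A,hash)→4000, (E,merge)→6000, (A,merge)→6200, (E,hash)→7600, (E,nl)→80200 …(+1); best=3000 via (E,nl_idx)
  {ABD}: card=4800; try (D,hash)→7280, (B,hash)→9880, (B,merge)→12680, (D,nl_idx)→20000, (D,merge)→24160, (D,nl)→196000 …(+1); best=7280 via (D,hash)
  {ABC}: card=8000; try (C,hash)→8000, (B,hash)→11000, (B,merge)→17800, (C,merge)→24550, (C,nl_idx)→24800, (C,nl)→244000 …(+1); best=8000 via (C,hash)
  {ABE}: card=8000; try (B,hash)→11200, (E,hash)→12800, (B,merge)→18000, (E,nl_idx)→26400, (E,merge)→27200, (B,nl)→403000 …(+1); best=11200 via (B,hash)
  {ACD}: card=3000; try (C,hash)→5080, (D,hash)→5480, (C,nl_idx)→9880, (C,merge)→10030, (D,nl_idx)→12800, (D,merge)→14760 …(+2); best=5080 via (C,hash)
  {ADE}: card=3000; try (D,hash)→5680, (E,hash)→9880, (E,nl_idx)→10480, (E,merge)→12680, (D,nl_idx)→13000, (D,merge)→14960 …(+2); best=5680 via (D,hash)
  {ACE}: card=5000; try (C,hash)→6400, (E,hash)→11000, (C,merge)→15350, (C,nl_idx)→16000, (E,nl_idx)→16800, (E,merge)→17800 …(+2); best=6400 via (C,hash)
  {ABCD}: card=24000; try (C,hash)→14480, (B,hash)→15280, (D,hash)→17680, (B,merge)→48080, (C,nl_idx)→69680, (C,merge)→75830 …(+5); best=14480 via (C,hash)
  {ABDE}: card=24000; try (B,hash)→15880, (E,hash)→19280, (D,hash)→20880, (B,merge)→48680, (E,nl_idx)→74480, (E,merge)→78480 …(+5); best=15880 via (B,hash)
  {ABCE}: card=40000; try (B,hash)→18600, (C,hash)→21600, (E,hash)→23200, (B,merge)→80400, (C,nl_idx)→115200, (E,nl_idx)→120000 …(+5); best=18600 via (B,hash)
  {ACDE}: card=15000; try (C,hash)→11080, (D,hash)→13080, (E,hash)→15280, (C,nl_idx)→44680, (C,merge)→46030, (E,nl_idx)→47080 …(+6); best=11080 via (C,hash)
  {ABCDE}: card=120000; try (B,hash)→33280, (C,hash)→42280, (E,hash)→45680, (D,hash)→60280, (B,merge)→240080, (C,nl_idx)→327880 …(+9); best=33280 via (B,hash)

cost=33280; order=A,E,D,C,B; methods=nl_idx,hash,hash,hash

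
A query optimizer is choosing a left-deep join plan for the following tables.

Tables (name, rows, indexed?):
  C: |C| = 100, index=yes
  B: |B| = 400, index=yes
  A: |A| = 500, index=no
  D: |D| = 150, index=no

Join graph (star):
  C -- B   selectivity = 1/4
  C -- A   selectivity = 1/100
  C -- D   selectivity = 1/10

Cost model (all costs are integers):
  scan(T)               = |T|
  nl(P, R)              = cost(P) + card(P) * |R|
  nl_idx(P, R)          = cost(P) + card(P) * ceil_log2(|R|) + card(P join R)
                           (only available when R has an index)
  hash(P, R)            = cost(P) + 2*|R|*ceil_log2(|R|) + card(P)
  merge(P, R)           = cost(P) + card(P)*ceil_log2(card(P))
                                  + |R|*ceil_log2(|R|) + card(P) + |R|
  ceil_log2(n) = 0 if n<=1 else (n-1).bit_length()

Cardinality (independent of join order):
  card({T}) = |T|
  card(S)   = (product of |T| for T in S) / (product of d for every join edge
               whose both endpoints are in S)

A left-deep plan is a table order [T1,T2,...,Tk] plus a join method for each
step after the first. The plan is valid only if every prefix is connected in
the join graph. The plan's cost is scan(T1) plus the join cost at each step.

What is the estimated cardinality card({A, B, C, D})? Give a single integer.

750000

Tables in S: A(500), B(400), C(100), D(150)
Edges inside S: C-B(d=4), C-A(d=100), C-D(d=10)
numerator = 500 * 400 * 100 * 150 = 3000000000
denominator = 4 * 100 * 10 = 4000
card(S) = 3000000000 / 4000 = 750000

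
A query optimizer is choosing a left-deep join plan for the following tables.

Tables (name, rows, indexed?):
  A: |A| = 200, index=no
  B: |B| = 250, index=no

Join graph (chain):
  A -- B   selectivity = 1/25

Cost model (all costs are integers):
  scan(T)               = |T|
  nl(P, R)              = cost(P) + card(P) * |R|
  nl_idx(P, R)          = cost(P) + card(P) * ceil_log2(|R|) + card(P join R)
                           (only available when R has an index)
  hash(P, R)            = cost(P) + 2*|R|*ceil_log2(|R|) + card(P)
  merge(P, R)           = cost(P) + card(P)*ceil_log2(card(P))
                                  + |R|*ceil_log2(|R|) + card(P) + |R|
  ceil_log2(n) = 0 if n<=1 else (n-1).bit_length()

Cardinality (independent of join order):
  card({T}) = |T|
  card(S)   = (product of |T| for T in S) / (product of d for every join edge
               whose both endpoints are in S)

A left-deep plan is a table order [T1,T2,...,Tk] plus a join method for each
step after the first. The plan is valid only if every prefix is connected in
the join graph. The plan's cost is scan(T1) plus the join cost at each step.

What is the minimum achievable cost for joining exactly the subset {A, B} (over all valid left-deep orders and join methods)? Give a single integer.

Selinger DP over subsets of {A,B}:
  {A}: scan cost=200, card=200
  {B}: scan cost=250, card=250
  {AB}: card=2000; try (A,hash)→3700, (B,merge)→4250, (A,merge)→4300, (B,hash)→4400, (B,nl)→50200, (A,nl)→50250; best=3700 via (A,hash)

3700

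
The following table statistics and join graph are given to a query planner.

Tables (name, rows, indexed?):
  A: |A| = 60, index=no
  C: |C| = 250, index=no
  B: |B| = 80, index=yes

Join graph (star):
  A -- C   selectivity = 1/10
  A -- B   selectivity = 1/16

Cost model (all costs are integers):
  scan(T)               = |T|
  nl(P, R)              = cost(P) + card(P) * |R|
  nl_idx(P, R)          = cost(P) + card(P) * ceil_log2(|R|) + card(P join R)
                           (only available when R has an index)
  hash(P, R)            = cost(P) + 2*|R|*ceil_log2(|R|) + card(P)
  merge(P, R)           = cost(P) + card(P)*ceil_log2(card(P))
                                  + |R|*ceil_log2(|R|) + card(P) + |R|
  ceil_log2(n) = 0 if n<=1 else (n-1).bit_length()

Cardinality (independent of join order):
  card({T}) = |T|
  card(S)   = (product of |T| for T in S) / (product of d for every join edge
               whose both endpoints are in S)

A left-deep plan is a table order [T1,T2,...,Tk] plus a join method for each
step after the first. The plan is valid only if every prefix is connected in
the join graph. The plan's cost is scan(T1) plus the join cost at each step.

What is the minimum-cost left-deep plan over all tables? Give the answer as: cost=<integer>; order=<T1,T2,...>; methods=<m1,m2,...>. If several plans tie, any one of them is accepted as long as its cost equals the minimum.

cost=3840; order=C,A,B; methods=hash,hash

Selinger DP (subsets sized 1..n):
  {A}: scan cost=60, card=60
  {C}: scan cost=250, card=250
  {B}: scan cost=80, card=80
  {AC}: card=1500; try (A,hash)→1220, (C,merge)→2730, (A,merge)→2920, (C,hash)→4120, (C,nl)→15060, (A,nl)→15250; best=1220 via (A,hash)
  {AB}: card=300; try (B,nl_idx)→780, (A,hash)→880, (B,merge)→1120, (A,merge)→1140, (B,hash)→1240, (B,nl)→4860 …(+1); best=780 via (B,nl_idx)
  {ABC}: card=7500; try (B,hash)→3840, (C,hash)→5080, (C,merge)→6030, (B,nl_idx)→19220, (B,merge)→19860, (C,nl)→75780 …(+1); best=3840 via (B,hash)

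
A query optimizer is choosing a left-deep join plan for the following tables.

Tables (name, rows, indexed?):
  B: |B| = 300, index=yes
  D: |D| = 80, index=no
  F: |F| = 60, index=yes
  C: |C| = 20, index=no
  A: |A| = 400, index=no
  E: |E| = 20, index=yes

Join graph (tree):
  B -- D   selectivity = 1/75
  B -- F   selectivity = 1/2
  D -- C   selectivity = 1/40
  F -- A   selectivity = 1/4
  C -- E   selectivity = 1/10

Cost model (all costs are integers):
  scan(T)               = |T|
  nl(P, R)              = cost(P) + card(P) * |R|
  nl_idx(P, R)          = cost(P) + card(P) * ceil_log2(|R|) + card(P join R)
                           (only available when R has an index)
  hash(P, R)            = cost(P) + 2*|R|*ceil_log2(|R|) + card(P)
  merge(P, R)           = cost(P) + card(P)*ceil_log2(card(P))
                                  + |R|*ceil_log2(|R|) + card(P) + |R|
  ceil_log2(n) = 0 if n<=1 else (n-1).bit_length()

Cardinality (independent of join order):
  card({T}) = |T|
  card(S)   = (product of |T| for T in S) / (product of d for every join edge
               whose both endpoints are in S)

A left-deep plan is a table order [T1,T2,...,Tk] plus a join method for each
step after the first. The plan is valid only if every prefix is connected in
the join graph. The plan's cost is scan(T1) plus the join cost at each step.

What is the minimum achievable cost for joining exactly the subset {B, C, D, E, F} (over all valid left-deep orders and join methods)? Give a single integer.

Selinger DP over subsets of {B,C,D,E,F}:
  {B}: scan cost=300, card=300
  {D}: scan cost=80, card=80
  {F}: scan cost=60, card=60
  {C}: scan cost=20, card=20
  {E}: scan cost=20, card=20
  {BD}: card=320; try (B,nl_idx)→1120, (D,hash)→1720, (B,merge)→3720, (D,merge)→3940, (B,hash)→5560, (B,nl)→24080 …(+1); best=1120 via (B,nl_idx)
  {BF}: card=9000; try (F,hash)→1320, (B,merge)→3480, (F,merge)→3720, (B,hash)→5520, (B,nl_idx)→9600, (F,nl_idx)→11100 …(+2); best=1320 via (F,hash)
  {CD}: card=40; try (C,hash)→360, (D,merge)→780, (C,merge)→840, (D,hash)→1160, (D,nl)→1620, (C,nl)→1680; best=360 via (C,hash)
  {CE}: card=40; try (E,nl_idx)→160, (E,hash)→240, (C,hash)→240, (E,merge)→260, (C,merge)→260, (E,nl)→420 …(+1); best=160 via (E,nl_idx)
  {BDF}: card=9600; try (F,hash)→2160, (F,merge)→4740, (D,hash)→11440, (F,nl_idx)→12640, (F,nl)→20320, (D,merge)→136960 …(+1); best=2160 via (F,hash)
  {BCD}: card=160; try (B,nl_idx)→880, (C,hash)→1640, (B,merge)→3640, (C,merge)→4440, (B,hash)→5800, (C,nl)→7520 …(+1); best=880 via (B,nl_idx)
  {CDE}: card=80; try (E,hash)→600, (E,nl_idx)→640, (E,merge)→760, (D,merge)→1080, (E,nl)→1160, (D,hash)→1320 …(+1); best=600 via (E,hash)
  {BCDF}: card=4800; try (F,hash)→1760, (F,merge)→2740, (F,nl_idx)→6640, (F,nl)→10480, (C,hash)→11960, (C,merge)→146280 …(+1); best=1760 via (F,hash)
  {BCDE}: card=320; try (E,hash)→1240, (B,nl_idx)→1640, (E,nl_idx)→2000, (E,merge)→2440, (E,nl)→4080, (B,merge)→4240 …(+2); best=1240 via (E,hash)
  {BCDEF}: card=9600; try (F,hash)→2280, (F,merge)→4860, (E,hash)→6760, (F,nl_idx)→12760, (F,nl)→20440, (E,nl_idx)→35360 …(+2); best=2280 via (F,hash)

2280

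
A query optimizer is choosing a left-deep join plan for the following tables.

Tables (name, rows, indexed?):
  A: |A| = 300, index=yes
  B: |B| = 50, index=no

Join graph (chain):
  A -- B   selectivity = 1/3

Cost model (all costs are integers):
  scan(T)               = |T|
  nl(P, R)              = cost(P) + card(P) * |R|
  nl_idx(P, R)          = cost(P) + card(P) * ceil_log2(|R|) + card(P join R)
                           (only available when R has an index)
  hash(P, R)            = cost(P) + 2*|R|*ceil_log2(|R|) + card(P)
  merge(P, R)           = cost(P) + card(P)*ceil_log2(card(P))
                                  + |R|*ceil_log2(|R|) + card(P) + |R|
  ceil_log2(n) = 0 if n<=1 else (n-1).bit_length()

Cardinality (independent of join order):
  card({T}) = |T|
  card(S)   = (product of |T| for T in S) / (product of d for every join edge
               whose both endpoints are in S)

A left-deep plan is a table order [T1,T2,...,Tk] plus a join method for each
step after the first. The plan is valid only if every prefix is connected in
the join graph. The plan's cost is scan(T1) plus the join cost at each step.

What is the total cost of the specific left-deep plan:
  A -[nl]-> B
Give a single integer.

step 1: scan A: cost=300, card=300
step 2: join B via nl
    card(P join B) = 300*50/(3) = 5000
    cost = 300 + 300*50 = 15300

15300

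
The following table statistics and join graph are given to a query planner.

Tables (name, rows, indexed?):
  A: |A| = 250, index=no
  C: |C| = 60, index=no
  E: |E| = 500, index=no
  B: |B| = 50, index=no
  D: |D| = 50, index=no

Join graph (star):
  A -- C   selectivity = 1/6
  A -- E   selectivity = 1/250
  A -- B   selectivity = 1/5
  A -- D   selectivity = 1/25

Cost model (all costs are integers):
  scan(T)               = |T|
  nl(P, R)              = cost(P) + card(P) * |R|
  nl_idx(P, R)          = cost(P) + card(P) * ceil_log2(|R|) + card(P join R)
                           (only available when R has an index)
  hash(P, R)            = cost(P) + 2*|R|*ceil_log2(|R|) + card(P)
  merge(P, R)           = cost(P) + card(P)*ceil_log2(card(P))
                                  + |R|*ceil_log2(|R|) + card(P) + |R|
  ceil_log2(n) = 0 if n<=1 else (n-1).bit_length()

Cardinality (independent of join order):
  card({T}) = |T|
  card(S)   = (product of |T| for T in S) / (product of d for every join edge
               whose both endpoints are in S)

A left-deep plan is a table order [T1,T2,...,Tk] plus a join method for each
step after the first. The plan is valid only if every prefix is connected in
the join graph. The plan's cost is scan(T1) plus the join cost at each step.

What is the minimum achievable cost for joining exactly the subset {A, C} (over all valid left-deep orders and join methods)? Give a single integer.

1220

Selinger DP over subsets of {A,C}:
  {A}: scan cost=250, card=250
  {C}: scan cost=60, card=60
  {AC}: card=2500; try (C,hash)→1220, (A,merge)→2730, (C,merge)→2920, (A,hash)→4120, (A,nl)→15060, (C,nl)→15250; best=1220 via (C,hash)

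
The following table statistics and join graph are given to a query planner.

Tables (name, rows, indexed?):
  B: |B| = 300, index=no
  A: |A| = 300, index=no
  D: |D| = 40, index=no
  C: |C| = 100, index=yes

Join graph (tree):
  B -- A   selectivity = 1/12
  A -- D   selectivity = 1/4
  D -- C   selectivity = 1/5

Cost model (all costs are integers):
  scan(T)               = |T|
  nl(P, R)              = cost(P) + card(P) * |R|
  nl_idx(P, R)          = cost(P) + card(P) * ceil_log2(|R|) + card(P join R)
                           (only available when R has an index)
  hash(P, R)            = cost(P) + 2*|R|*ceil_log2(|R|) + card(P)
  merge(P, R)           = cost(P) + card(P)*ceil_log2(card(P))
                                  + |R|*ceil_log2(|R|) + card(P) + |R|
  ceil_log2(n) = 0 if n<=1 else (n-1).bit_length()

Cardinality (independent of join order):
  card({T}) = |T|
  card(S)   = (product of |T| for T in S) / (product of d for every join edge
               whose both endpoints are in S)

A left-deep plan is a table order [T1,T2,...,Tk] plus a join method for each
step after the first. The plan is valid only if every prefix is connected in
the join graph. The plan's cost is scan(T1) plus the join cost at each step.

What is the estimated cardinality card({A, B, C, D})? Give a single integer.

1500000

Tables in S: A(300), B(300), C(100), D(40)
Edges inside S: B-A(d=12), A-D(d=4), D-C(d=5)
numerator = 300 * 300 * 100 * 40 = 360000000
denominator = 12 * 4 * 5 = 240
card(S) = 360000000 / 240 = 1500000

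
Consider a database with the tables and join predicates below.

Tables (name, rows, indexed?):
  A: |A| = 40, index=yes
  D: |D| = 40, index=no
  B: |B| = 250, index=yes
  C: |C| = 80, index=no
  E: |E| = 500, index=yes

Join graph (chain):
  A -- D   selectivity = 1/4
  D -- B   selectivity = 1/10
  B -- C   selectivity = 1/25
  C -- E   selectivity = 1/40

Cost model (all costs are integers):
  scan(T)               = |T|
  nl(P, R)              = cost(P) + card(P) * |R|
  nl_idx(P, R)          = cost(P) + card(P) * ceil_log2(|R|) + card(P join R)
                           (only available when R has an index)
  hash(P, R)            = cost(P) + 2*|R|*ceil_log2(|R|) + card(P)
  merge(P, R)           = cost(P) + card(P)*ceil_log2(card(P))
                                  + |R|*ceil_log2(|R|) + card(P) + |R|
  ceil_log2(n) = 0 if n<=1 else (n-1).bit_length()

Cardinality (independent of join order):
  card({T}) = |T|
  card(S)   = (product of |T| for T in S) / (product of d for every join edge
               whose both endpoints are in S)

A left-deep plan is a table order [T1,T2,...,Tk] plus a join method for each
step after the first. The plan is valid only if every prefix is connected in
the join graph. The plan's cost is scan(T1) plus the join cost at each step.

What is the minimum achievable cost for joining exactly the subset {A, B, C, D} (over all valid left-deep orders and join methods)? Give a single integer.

Selinger DP over subsets of {A,B,C,D}:
  {A}: scan cost=40, card=40
  {D}: scan cost=40, card=40
  {B}: scan cost=250, card=250
  {C}: scan cost=80, card=80
  {AD}: card=400; try (D,hash)→560, (A,hash)→560, (D,merge)→600, (A,merge)→600, (A,nl_idx)→680, (D,nl)→1640 …(+1); best=560 via (D,hash)
  {BD}: card=1000; try (D,hash)→980, (B,nl_idx)→1360, (B,merge)→2570, (D,merge)→2780, (B,hash)→4080, (B,nl)→10040 …(+1); best=980 via (D,hash)
  {BC}: card=800; try (B,nl_idx)→1520, (C,hash)→1620, (B,merge)→2970, (C,merge)→3140, (B,hash)→4160, (B,nl)→20080 …(+1); best=1520 via (B,nl_idx)
  {ABD}: card=10000; try (A,hash)→2460, (B,hash)→4960, (B,merge)→6810, (A,merge)→12260, (B,nl_idx)→13760, (A,nl_idx)→16980 …(+2); best=2460 via (A,hash)
  {BCD}: card=3200; try (D,hash)→2800, (C,hash)→3100, (D,merge)→10600, (C,merge)→12620, (D,nl)→33520, (C,nl)→80980; best=2800 via (D,hash)
  {ABCD}: card=32000; try (A,hash)→6480, (C,hash)→13580, (A,merge)→44680, (A,nl_idx)→54000, (A,nl)→130800, (C,merge)→153100 …(+1); best=6480 via (A,hash)

6480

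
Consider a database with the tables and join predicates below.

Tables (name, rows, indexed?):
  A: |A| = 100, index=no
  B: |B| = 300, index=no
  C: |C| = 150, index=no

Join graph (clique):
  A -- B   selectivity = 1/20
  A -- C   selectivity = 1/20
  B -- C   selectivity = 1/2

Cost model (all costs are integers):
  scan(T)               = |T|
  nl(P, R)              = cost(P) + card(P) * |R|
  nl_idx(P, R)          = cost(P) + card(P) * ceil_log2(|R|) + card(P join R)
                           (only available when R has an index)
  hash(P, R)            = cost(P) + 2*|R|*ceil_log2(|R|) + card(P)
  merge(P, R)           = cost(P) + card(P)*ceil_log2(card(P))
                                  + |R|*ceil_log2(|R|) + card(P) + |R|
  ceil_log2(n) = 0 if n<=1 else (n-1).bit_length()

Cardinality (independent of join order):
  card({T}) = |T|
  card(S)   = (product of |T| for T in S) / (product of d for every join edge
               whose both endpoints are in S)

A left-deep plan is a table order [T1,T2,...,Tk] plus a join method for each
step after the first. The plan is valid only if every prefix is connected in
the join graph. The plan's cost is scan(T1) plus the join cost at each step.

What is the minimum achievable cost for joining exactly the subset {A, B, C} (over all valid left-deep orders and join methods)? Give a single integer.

Selinger DP over subsets of {A,B,C}:
  {A}: scan cost=100, card=100
  {B}: scan cost=300, card=300
  {C}: scan cost=150, card=150
  {AB}: card=1500; try (A,hash)→2000, (B,merge)→3900, (A,merge)→4100, (B,hash)→5600, (B,nl)→30100, (A,nl)→30300; best=2000 via (A,hash)
  {AC}: card=750; try (A,hash)→1700, (C,merge)→2250, (A,merge)→2300, (C,hash)→2600, (C,nl)→15100, (A,nl)→15150; best=1700 via (A,hash)
  {BC}: card=22500; try (C,hash)→3000, (B,merge)→4500, (C,merge)→4650, (B,hash)→5700, (B,nl)→45150, (C,nl)→45300; best=3000 via (C,hash)
  {ABC}: card=5625; try (C,hash)→5900, (B,hash)→7850, (B,merge)→12950, (C,merge)→21350, (A,hash)→26900, (B,nl)→226700 …(+3); best=5900 via (C,hash)

5900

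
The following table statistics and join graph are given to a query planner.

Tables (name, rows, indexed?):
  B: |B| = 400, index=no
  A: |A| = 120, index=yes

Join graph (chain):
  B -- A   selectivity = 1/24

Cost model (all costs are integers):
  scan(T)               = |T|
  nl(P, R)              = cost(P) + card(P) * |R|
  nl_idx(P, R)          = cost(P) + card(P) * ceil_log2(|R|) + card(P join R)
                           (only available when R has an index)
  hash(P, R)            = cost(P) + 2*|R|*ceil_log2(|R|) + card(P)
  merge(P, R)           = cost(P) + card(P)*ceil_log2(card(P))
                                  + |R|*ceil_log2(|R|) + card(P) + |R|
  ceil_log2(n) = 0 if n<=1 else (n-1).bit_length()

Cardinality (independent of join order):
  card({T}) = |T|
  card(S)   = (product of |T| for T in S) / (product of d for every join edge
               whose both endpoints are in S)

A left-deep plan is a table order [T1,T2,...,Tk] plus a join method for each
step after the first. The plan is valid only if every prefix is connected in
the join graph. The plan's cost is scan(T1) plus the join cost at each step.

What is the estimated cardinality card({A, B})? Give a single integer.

2000

Tables in S: A(120), B(400)
Edges inside S: B-A(d=24)
numerator = 120 * 400 = 48000
denominator = 24 = 24
card(S) = 48000 / 24 = 2000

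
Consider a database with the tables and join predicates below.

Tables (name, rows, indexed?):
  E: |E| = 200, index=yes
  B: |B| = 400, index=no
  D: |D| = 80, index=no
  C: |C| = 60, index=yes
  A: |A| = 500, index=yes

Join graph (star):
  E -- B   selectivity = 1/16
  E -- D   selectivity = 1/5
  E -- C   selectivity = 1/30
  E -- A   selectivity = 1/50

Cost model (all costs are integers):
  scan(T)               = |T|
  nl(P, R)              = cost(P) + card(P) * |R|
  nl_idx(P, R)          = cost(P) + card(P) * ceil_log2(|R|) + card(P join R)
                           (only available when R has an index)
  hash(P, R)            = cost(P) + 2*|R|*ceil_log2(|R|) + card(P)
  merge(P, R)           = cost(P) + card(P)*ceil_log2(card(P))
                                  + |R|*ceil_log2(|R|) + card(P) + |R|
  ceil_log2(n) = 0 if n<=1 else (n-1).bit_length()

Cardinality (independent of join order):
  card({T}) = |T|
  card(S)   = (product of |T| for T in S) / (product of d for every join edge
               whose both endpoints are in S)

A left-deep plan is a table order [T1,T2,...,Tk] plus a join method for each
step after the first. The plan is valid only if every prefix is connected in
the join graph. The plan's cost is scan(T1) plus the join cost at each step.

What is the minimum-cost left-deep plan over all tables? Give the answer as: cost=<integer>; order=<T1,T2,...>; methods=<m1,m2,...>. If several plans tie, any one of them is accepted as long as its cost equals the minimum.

cost=83040; order=E,A,C,D,B; methods=nl_idx,hash,hash,hash

Selinger DP (subsets sized 1..n):
  {E}: scan cost=200, card=200
  {B}: scan cost=400, card=400
  {D}: scan cost=80, card=80
  {C}: scan cost=60, card=60
  {A}: scan cost=500, card=500
  {BE}: card=5000; try (E,hash)→4000, (B,merge)→6000, (E,merge)→6200, (B,hash)→7600, (E,nl_idx)→8600, (B,nl)→80200 …(+1); best=4000 via (E,hash)
  {DE}: card=3200; try (D,hash)→1520, (E,merge)→2520, (D,merge)→2640, (E,hash)→3360, (E,nl_idx)→3920, (E,nl)→16080 …(+1); best=1520 via (D,hash)
  {CE}: card=400; try (E,nl_idx)→940, (C,hash)→1120, (C,nl_idx)→1800, (E,merge)→2280, (C,merge)→2420, (E,hash)→3320 …(+2); best=940 via (E,nl_idx)
  {AE}: card=2000; try (A,nl_idx)→4000, (E,hash)→4200, (E,nl_idx)→6500, (A,merge)→7000, (E,merge)→7300, (A,hash)→9400 …(+2); best=4000 via (A,nl_idx)
  {BDE}: card=80000; try (D,hash)→10120, (B,hash)→11920, (B,merge)→47120, (D,merge)→74640, (D,nl)→404000, (B,nl)→1281520; best=10120 via (D,hash)
  {BCE}: card=10000; try (B,hash)→8540, (B,merge)→8940, (C,hash)→9720, (C,nl_idx)→44000, (C,merge)→74420, (B,nl)→160940 …(+1); best=8540 via (B,hash)
  {ABE}: card=50000; try (B,hash)→13200, (A,hash)→18000, (B,merge)→32000, (A,merge)→79000, (A,nl_idx)→99000, (B,nl)→804000 …(+1); best=13200 via (B,hash)
  {CDE}: card=6400; try (D,hash)→2460, (C,hash)→5440, (D,merge)→5580, (C,nl_idx)→27120, (D,nl)→32940, (C,merge)→43540 …(+1); best=2460 via (D,hash)
  {ADE}: card=32000; try (D,hash)→7120, (A,hash)→13720, (D,merge)→28640, (A,merge)→48120, (A,nl_idx)→62320, (D,nl)→164000 …(+1); best=7120 via (D,hash)
  {ACE}: card=4000; try (C,hash)→6720, (A,nl_idx)→8540, (A,merge)→9940, (A,hash)→10340, (C,nl_idx)→20000, (C,merge)→28420 …(+2); best=6720 via (C,hash)
  {BCDE}: card=160000; try (B,hash)→16060, (D,hash)→19660, (C,hash)→90840, (B,merge)→96060, (D,merge)→159180, (C,nl_idx)→650120 …(+4); best=16060 via (B,hash)
  {ABDE}: card=800000; try (B,hash)→46320, (D,hash)→64320, (A,hash)→99120, (B,merge)→523120, (D,merge)→863840, (A,merge)→1455120 …(+4); best=46320 via (B,hash)
  {ABCE}: card=100000; try (B,hash)→17920, (A,hash)→27540, (B,merge)→62720, (C,hash)→63920, (A,merge)→163540, (A,nl_idx)→198540 …(+5); best=17920 via (B,hash)
  {ACDE}: card=64000; try (D,hash)→11840, (A,hash)→17860, (C,hash)→39840, (D,merge)→59360, (A,merge)→97060, (A,nl_idx)→124060 …(+5); best=11840 via (D,hash)
  {ABCDE}: card=1600000; try (B,hash)→83040, (D,hash)→119040, (A,hash)→185060, (C,hash)→847040, (B,merge)→1103840, (D,merge)→1818560 …(+8); best=83040 via (B,hash)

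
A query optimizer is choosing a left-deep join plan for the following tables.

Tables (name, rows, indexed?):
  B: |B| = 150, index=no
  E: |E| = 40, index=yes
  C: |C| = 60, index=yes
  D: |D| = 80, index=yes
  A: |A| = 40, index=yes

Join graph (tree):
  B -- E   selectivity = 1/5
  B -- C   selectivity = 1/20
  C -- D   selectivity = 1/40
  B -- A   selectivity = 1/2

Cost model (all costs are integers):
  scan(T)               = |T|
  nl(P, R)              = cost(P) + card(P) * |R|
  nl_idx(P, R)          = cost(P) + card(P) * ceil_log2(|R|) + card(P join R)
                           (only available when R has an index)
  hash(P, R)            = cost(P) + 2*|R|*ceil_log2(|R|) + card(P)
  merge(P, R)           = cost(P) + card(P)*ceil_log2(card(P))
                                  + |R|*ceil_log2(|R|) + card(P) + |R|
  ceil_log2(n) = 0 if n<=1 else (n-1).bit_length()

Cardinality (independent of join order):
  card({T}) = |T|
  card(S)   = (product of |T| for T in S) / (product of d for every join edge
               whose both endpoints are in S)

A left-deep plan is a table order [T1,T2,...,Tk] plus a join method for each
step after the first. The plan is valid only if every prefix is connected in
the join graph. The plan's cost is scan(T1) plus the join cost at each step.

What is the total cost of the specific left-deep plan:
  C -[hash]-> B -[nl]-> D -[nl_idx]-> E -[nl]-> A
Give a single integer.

step 1: scan C: cost=60, card=60
step 2: join B via hash
    card(P join B) = 60*150/(20) = 450
    cost = 60 + 2*150*8 + 60 = 2520
step 3: join D via nl
    card(P join D) = 450*80/(40) = 900
    cost = 2520 + 450*80 = 38520
step 4: join E via nl_idx
    card(P join E) = 900*40/(5) = 7200
    cost = 38520 + 900*6 + 7200 = 51120
step 5: join A via nl
    card(P join A) = 7200*40/(2) = 144000
    cost = 51120 + 7200*40 = 339120

339120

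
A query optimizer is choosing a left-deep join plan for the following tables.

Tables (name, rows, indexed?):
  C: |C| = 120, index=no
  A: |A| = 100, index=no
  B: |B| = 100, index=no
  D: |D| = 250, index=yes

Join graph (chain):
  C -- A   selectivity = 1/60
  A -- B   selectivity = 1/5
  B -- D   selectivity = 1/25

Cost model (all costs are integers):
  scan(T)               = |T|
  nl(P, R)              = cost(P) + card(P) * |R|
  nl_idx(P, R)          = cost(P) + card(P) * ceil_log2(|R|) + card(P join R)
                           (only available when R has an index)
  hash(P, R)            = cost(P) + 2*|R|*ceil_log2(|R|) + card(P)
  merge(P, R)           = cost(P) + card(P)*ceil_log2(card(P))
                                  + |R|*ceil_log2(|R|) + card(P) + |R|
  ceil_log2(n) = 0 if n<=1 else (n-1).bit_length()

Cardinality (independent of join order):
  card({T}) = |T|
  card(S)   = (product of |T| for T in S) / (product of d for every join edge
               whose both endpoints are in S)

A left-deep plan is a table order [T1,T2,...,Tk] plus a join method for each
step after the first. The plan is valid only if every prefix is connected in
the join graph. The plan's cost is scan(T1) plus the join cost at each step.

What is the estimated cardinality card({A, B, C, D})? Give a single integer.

Tables in S: A(100), B(100), C(120), D(250)
Edges inside S: C-A(d=60), A-B(d=5), B-D(d=25)
numerator = 100 * 100 * 120 * 250 = 300000000
denominator = 60 * 5 * 25 = 7500
card(S) = 300000000 / 7500 = 40000

40000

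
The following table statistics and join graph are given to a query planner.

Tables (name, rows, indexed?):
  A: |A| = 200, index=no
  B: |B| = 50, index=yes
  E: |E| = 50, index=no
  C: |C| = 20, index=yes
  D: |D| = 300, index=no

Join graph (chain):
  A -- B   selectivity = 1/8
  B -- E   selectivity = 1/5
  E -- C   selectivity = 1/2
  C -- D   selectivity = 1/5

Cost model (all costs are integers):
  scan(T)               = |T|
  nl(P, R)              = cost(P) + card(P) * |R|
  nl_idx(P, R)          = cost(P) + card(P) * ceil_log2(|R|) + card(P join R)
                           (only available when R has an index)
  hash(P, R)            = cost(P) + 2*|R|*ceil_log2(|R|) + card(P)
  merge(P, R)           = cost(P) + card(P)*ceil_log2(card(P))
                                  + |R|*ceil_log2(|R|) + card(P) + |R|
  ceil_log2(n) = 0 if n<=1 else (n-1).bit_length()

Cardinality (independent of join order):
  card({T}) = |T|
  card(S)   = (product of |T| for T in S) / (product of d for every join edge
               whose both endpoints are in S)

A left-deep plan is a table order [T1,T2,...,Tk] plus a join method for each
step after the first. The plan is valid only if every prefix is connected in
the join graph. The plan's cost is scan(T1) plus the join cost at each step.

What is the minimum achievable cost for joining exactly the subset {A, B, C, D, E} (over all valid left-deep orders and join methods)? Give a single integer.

140000

Selinger DP over subsets of {A,B,C,D,E}:
  {A}: scan cost=200, card=200
  {B}: scan cost=50, card=50
  {E}: scan cost=50, card=50
  {C}: scan cost=20, card=20
  {D}: scan cost=300, card=300
  {AB}: card=1250; try (B,hash)→1000, (A,merge)→2200, (B,merge)→2350, (B,nl_idx)→2650, (A,hash)→3300, (A,nl)→10050 …(+1); best=1000 via (B,hash)
  {BE}: card=500; try (E,hash)→700, (B,hash)→700, (E,merge)→750, (B,merge)→750, (B,nl_idx)→850, (E,nl)→2550 …(+1); best=700 via (E,hash)
  {CE}: card=500; try (C,hash)→300, (E,merge)→490, (C,merge)→520, (E,hash)→640, (C,nl_idx)→800, (E,nl)→1020 …(+1); best=300 via (C,hash)
  {CD}: card=1200; try (C,hash)→800, (C,nl_idx)→3000, (D,merge)→3140, (C,merge)→3420, (D,hash)→5440, (D,nl)→6020 …(+1); best=800 via (C,hash)
  {ABE}: card=12500; try (E,hash)→2850, (A,hash)→4400, (A,merge)→7500, (E,merge)→16350, (E,nl)→63500, (A,nl)→100700; best=2850 via (E,hash)
  {BCE}: card=5000; try (C,hash)→1400, (B,hash)→1400, (B,merge)→5650, (C,merge)→5820, (C,nl_idx)→8200, (B,nl_idx)→8300 …(+2); best=1400 via (C,hash)
  {CDE}: card=30000; try (E,hash)→2600, (D,hash)→6200, (D,merge)→8300, (E,merge)→15550, (E,nl)→60800, (D,nl)→150300; best=2600 via (E,hash)
  {ABCE}: card=125000; try (A,hash)→9600, (C,hash)→15550, (A,merge)→73200, (C,nl_idx)→190350, (C,merge)→190470, (C,nl)→252850 …(+1); best=9600 via (A,hash)
  {BCDE}: card=300000; try (D,hash)→11800, (B,hash)→33200, (D,merge)→74400, (B,nl_idx)→482600, (B,merge)→482950, (D,nl)→1501400 …(+1); best=11800 via (D,hash)
  {ABCDE}: card=7500000; try (D,hash)→140000, (A,hash)→315000, (D,merge)→2262600, (A,merge)→6013600, (D,nl)→37509600, (A,nl)→60011800; best=140000 via (D,hash)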